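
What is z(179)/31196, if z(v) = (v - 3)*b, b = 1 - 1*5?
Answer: -16/709 ≈ -0.022567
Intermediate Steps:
b = -4 (b = 1 - 5 = -4)
z(v) = 12 - 4*v (z(v) = (v - 3)*(-4) = (-3 + v)*(-4) = 12 - 4*v)
z(179)/31196 = (12 - 4*179)/31196 = (12 - 716)*(1/31196) = -704*1/31196 = -16/709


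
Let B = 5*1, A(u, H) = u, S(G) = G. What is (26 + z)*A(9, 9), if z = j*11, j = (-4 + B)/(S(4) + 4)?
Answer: 1971/8 ≈ 246.38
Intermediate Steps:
B = 5
j = ⅛ (j = (-4 + 5)/(4 + 4) = 1/8 = 1*(⅛) = ⅛ ≈ 0.12500)
z = 11/8 (z = (⅛)*11 = 11/8 ≈ 1.3750)
(26 + z)*A(9, 9) = (26 + 11/8)*9 = (219/8)*9 = 1971/8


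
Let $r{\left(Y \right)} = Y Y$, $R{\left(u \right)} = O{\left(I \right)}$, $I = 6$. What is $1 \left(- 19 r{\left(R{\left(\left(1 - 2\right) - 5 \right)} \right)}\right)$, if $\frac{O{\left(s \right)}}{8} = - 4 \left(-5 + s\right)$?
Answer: $-19456$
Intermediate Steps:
$O{\left(s \right)} = 160 - 32 s$ ($O{\left(s \right)} = 8 \left(- 4 \left(-5 + s\right)\right) = 8 \left(20 - 4 s\right) = 160 - 32 s$)
$R{\left(u \right)} = -32$ ($R{\left(u \right)} = 160 - 192 = -32$)
$r{\left(Y \right)} = Y^{2}$
$1 \left(- 19 r{\left(R{\left(\left(1 - 2\right) - 5 \right)} \right)}\right) = 1 \left(- 19 \left(-32\right)^{2}\right) = 1 \left(\left(-19\right) 1024\right) = 1 \left(-19456\right) = -19456$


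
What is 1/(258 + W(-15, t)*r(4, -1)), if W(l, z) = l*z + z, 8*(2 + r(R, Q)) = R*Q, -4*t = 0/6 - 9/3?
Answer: 4/1137 ≈ 0.0035180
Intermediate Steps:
t = ¾ (t = -(0/6 - 9/3)/4 = -(0*(⅙) - 9*⅓)/4 = -(0 - 3)/4 = -¼*(-3) = ¾ ≈ 0.75000)
r(R, Q) = -2 + Q*R/8 (r(R, Q) = -2 + (R*Q)/8 = -2 + (Q*R)/8 = -2 + Q*R/8)
W(l, z) = z + l*z
1/(258 + W(-15, t)*r(4, -1)) = 1/(258 + (3*(1 - 15)/4)*(-2 + (⅛)*(-1)*4)) = 1/(258 + ((¾)*(-14))*(-2 - ½)) = 1/(258 - 21/2*(-5/2)) = 1/(258 + 105/4) = 1/(1137/4) = 4/1137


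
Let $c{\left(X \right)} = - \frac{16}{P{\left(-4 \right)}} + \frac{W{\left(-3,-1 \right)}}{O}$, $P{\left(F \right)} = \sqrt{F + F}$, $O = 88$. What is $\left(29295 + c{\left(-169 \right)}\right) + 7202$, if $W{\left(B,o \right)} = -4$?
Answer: $\frac{802933}{22} + 4 i \sqrt{2} \approx 36497.0 + 5.6569 i$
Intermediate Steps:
$P{\left(F \right)} = \sqrt{2} \sqrt{F}$ ($P{\left(F \right)} = \sqrt{2 F} = \sqrt{2} \sqrt{F}$)
$c{\left(X \right)} = - \frac{1}{22} + 4 i \sqrt{2}$ ($c{\left(X \right)} = - \frac{16}{\sqrt{2} \sqrt{-4}} - \frac{4}{88} = - \frac{16}{\sqrt{2} \cdot 2 i} - \frac{1}{22} = - \frac{16}{2 i \sqrt{2}} - \frac{1}{22} = - 16 \left(- \frac{i \sqrt{2}}{4}\right) - \frac{1}{22} = 4 i \sqrt{2} - \frac{1}{22} = - \frac{1}{22} + 4 i \sqrt{2}$)
$\left(29295 + c{\left(-169 \right)}\right) + 7202 = \left(29295 - \left(\frac{1}{22} - 4 i \sqrt{2}\right)\right) + 7202 = \left(\frac{644489}{22} + 4 i \sqrt{2}\right) + 7202 = \frac{802933}{22} + 4 i \sqrt{2}$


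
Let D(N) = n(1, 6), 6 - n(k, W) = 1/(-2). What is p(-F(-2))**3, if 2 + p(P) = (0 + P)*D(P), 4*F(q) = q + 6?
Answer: -4913/8 ≈ -614.13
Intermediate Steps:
F(q) = 3/2 + q/4 (F(q) = (q + 6)/4 = (6 + q)/4 = 3/2 + q/4)
n(k, W) = 13/2 (n(k, W) = 6 - 1/(-2) = 6 - 1*(-1/2) = 6 + 1/2 = 13/2)
D(N) = 13/2
p(P) = -2 + 13*P/2 (p(P) = -2 + (0 + P)*(13/2) = -2 + P*(13/2) = -2 + 13*P/2)
p(-F(-2))**3 = (-2 + 13*(-(3/2 + (1/4)*(-2)))/2)**3 = (-2 + 13*(-(3/2 - 1/2))/2)**3 = (-2 + 13*(-1*1)/2)**3 = (-2 + (13/2)*(-1))**3 = (-2 - 13/2)**3 = (-17/2)**3 = -4913/8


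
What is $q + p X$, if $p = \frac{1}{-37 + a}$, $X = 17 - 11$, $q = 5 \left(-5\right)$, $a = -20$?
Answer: $- \frac{477}{19} \approx -25.105$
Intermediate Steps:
$q = -25$
$X = 6$
$p = - \frac{1}{57}$ ($p = \frac{1}{-37 - 20} = \frac{1}{-57} = - \frac{1}{57} \approx -0.017544$)
$q + p X = -25 - \frac{2}{19} = - \frac{477}{19}$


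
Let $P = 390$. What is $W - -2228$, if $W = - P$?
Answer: $1838$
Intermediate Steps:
$W = -390$ ($W = \left(-1\right) 390 = -390$)
$W - -2228 = -390 - -2228 = -390 + 2228 = 1838$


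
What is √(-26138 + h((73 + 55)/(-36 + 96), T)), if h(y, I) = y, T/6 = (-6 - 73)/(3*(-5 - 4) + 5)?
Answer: I*√5880570/15 ≈ 161.67*I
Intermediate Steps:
T = 237/11 (T = 6*((-6 - 73)/(3*(-5 - 4) + 5)) = 6*(-79/(3*(-9) + 5)) = 6*(-79/(-27 + 5)) = 6*(-79/(-22)) = 6*(-79*(-1/22)) = 6*(79/22) = 237/11 ≈ 21.545)
√(-26138 + h((73 + 55)/(-36 + 96), T)) = √(-26138 + (73 + 55)/(-36 + 96)) = √(-26138 + 128/60) = √(-26138 + 128*(1/60)) = √(-26138 + 32/15) = √(-392038/15) = I*√5880570/15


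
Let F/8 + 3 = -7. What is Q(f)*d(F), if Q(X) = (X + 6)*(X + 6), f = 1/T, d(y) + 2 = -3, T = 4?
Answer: -3125/16 ≈ -195.31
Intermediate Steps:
F = -80 (F = -24 + 8*(-7) = -24 - 56 = -80)
d(y) = -5 (d(y) = -2 - 3 = -5)
f = ¼ (f = 1/4 = ¼ ≈ 0.25000)
Q(X) = (6 + X)² (Q(X) = (6 + X)*(6 + X) = (6 + X)²)
Q(f)*d(F) = (6 + ¼)²*(-5) = (25/4)²*(-5) = (625/16)*(-5) = -3125/16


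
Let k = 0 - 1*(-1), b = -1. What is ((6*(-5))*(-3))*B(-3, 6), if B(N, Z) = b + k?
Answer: 0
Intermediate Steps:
k = 1 (k = 0 + 1 = 1)
B(N, Z) = 0 (B(N, Z) = -1 + 1 = 0)
((6*(-5))*(-3))*B(-3, 6) = ((6*(-5))*(-3))*0 = -30*(-3)*0 = 90*0 = 0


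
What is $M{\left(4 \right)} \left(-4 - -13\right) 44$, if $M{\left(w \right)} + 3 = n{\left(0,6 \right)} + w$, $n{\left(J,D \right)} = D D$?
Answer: $14652$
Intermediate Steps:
$n{\left(J,D \right)} = D^{2}$
$M{\left(w \right)} = 33 + w$ ($M{\left(w \right)} = -3 + \left(6^{2} + w\right) = -3 + \left(36 + w\right) = 33 + w$)
$M{\left(4 \right)} \left(-4 - -13\right) 44 = \left(33 + 4\right) \left(-4 - -13\right) 44 = 37 \left(-4 + 13\right) 44 = 37 \cdot 9 \cdot 44 = 333 \cdot 44 = 14652$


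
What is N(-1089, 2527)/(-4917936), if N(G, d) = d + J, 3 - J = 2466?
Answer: -4/307371 ≈ -1.3014e-5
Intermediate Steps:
J = -2463 (J = 3 - 1*2466 = 3 - 2466 = -2463)
N(G, d) = -2463 + d (N(G, d) = d - 2463 = -2463 + d)
N(-1089, 2527)/(-4917936) = (-2463 + 2527)/(-4917936) = 64*(-1/4917936) = -4/307371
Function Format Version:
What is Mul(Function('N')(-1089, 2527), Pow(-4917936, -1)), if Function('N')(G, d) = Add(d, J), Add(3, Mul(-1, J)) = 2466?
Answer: Rational(-4, 307371) ≈ -1.3014e-5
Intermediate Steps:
J = -2463 (J = Add(3, Mul(-1, 2466)) = Add(3, -2466) = -2463)
Function('N')(G, d) = Add(-2463, d) (Function('N')(G, d) = Add(d, -2463) = Add(-2463, d))
Mul(Function('N')(-1089, 2527), Pow(-4917936, -1)) = Mul(Add(-2463, 2527), Pow(-4917936, -1)) = Mul(64, Rational(-1, 4917936)) = Rational(-4, 307371)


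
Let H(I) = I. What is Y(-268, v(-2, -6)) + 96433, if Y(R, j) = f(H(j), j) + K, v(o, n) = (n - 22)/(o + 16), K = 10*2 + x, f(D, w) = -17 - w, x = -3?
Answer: 96435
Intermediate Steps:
K = 17 (K = 10*2 - 3 = 20 - 3 = 17)
v(o, n) = (-22 + n)/(16 + o)
Y(R, j) = -j (Y(R, j) = (-17 - j) + 17 = -j)
Y(-268, v(-2, -6)) + 96433 = -(-22 - 6)/(16 - 2) + 96433 = -(-28)/14 + 96433 = -1*(-2) + 96433 = 2 + 96433 = 96435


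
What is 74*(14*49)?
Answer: 50764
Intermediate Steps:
74*(14*49) = 74*686 = 50764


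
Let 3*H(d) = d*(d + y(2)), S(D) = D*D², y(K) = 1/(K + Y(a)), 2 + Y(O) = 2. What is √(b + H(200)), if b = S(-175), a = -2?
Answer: 5*I*√1924563/3 ≈ 2312.1*I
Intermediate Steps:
Y(O) = 0 (Y(O) = -2 + 2 = 0)
y(K) = 1/K (y(K) = 1/(K + 0) = 1/K)
S(D) = D³
H(d) = d*(½ + d)/3 (H(d) = (d*(d + 1/2))/3 = (d*(d + ½))/3 = (d*(½ + d))/3 = d*(½ + d)/3)
b = -5359375 (b = (-175)³ = -5359375)
√(b + H(200)) = √(-5359375 + (⅙)*200*(1 + 2*200)) = √(-5359375 + (⅙)*200*(1 + 400)) = √(-5359375 + (⅙)*200*401) = √(-5359375 + 40100/3) = √(-16038025/3) = 5*I*√1924563/3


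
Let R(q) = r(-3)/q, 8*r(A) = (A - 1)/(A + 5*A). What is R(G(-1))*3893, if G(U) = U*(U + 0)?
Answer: 3893/36 ≈ 108.14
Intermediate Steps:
r(A) = (-1 + A)/(48*A) (r(A) = ((A - 1)/(A + 5*A))/8 = ((-1 + A)/((6*A)))/8 = ((-1 + A)*(1/(6*A)))/8 = ((-1 + A)/(6*A))/8 = (-1 + A)/(48*A))
G(U) = U² (G(U) = U*U = U²)
R(q) = 1/(36*q) (R(q) = ((1/48)*(-1 - 3)/(-3))/q = ((1/48)*(-⅓)*(-4))/q = 1/(36*q))
R(G(-1))*3893 = (1/(36*((-1)²)))*3893 = ((1/36)/1)*3893 = ((1/36)*1)*3893 = (1/36)*3893 = 3893/36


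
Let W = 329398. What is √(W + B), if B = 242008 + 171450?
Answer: 2*√185714 ≈ 861.89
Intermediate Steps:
B = 413458
√(W + B) = √(329398 + 413458) = √742856 = 2*√185714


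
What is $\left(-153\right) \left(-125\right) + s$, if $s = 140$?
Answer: $19265$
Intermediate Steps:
$\left(-153\right) \left(-125\right) + s = \left(-153\right) \left(-125\right) + 140 = 19125 + 140 = 19265$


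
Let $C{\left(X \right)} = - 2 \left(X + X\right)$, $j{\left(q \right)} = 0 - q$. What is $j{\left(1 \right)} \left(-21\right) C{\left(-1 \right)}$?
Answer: $84$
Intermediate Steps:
$j{\left(q \right)} = - q$
$C{\left(X \right)} = - 4 X$ ($C{\left(X \right)} = - 2 \cdot 2 X = - 4 X$)
$j{\left(1 \right)} \left(-21\right) C{\left(-1 \right)} = \left(-1\right) 1 \left(-21\right) \left(\left(-4\right) \left(-1\right)\right) = \left(-1\right) \left(-21\right) 4 = 21 \cdot 4 = 84$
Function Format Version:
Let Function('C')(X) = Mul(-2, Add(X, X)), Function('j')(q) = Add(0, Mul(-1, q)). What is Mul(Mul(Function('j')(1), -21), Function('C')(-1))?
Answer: 84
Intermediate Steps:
Function('j')(q) = Mul(-1, q)
Function('C')(X) = Mul(-4, X) (Function('C')(X) = Mul(-2, Mul(2, X)) = Mul(-4, X))
Mul(Mul(Function('j')(1), -21), Function('C')(-1)) = Mul(Mul(Mul(-1, 1), -21), Mul(-4, -1)) = Mul(Mul(-1, -21), 4) = Mul(21, 4) = 84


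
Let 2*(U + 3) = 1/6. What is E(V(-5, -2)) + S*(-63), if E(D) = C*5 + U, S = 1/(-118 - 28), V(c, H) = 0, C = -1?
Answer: -6557/876 ≈ -7.4852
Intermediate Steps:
U = -35/12 (U = -3 + (1/6)/2 = -3 + (1*(⅙))/2 = -3 + (½)*(⅙) = -3 + 1/12 = -35/12 ≈ -2.9167)
S = -1/146 (S = 1/(-146) = -1/146 ≈ -0.0068493)
E(D) = -95/12 (E(D) = -1*5 - 35/12 = -5 - 35/12 = -95/12)
E(V(-5, -2)) + S*(-63) = -95/12 - 1/146*(-63) = -95/12 + 63/146 = -6557/876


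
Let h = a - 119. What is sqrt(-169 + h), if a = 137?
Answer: I*sqrt(151) ≈ 12.288*I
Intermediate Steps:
h = 18 (h = 137 - 119 = 18)
sqrt(-169 + h) = sqrt(-169 + 18) = sqrt(-151) = I*sqrt(151)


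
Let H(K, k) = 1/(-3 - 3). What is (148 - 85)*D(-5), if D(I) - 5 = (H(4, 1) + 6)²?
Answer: 9835/4 ≈ 2458.8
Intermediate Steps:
H(K, k) = -⅙ (H(K, k) = 1/(-6) = -⅙)
D(I) = 1405/36 (D(I) = 5 + (-⅙ + 6)² = 5 + (35/6)² = 5 + 1225/36 = 1405/36)
(148 - 85)*D(-5) = (148 - 85)*(1405/36) = 63*(1405/36) = 9835/4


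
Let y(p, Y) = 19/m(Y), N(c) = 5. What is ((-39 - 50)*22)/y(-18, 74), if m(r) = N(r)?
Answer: -9790/19 ≈ -515.26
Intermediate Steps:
m(r) = 5
y(p, Y) = 19/5
((-39 - 50)*22)/y(-18, 74) = ((-39 - 50)*22)/(19/5) = -89*22*(5/19) = -1958*5/19 = -9790/19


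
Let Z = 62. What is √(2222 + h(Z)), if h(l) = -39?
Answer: √2183 ≈ 46.723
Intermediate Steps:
√(2222 + h(Z)) = √(2222 - 39) = √2183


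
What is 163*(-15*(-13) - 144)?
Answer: 8313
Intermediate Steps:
163*(-15*(-13) - 144) = 163*(195 - 144) = 163*51 = 8313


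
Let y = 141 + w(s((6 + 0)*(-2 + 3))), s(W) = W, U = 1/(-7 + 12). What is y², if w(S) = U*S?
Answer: 505521/25 ≈ 20221.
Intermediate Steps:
U = ⅕ (U = 1/5 = ⅕ ≈ 0.20000)
w(S) = S/5
y = 711/5 (y = 141 + ((6 + 0)*(-2 + 3))/5 = 141 + (6*1)/5 = 141 + (⅕)*6 = 141 + 6/5 = 711/5 ≈ 142.20)
y² = (711/5)² = 505521/25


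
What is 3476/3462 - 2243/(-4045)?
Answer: 10912843/7001895 ≈ 1.5586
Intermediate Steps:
3476/3462 - 2243/(-4045) = 3476*(1/3462) - 2243*(-1/4045) = 1738/1731 + 2243/4045 = 10912843/7001895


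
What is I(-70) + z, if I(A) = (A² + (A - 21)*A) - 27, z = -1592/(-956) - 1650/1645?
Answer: 884100405/78631 ≈ 11244.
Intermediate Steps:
z = 52072/78631 (z = -1592*(-1/956) - 1650*1/1645 = 398/239 - 330/329 = 52072/78631 ≈ 0.66223)
I(A) = -27 + A² + A*(-21 + A) (I(A) = (A² + (-21 + A)*A) - 27 = (A² + A*(-21 + A)) - 27 = -27 + A² + A*(-21 + A))
I(-70) + z = (-27 - 21*(-70) + 2*(-70)²) + 52072/78631 = (-27 + 1470 + 2*4900) + 52072/78631 = (-27 + 1470 + 9800) + 52072/78631 = 11243 + 52072/78631 = 884100405/78631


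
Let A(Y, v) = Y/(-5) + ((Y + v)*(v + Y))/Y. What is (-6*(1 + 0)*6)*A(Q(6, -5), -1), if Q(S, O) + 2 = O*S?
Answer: 39789/40 ≈ 994.72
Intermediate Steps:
Q(S, O) = -2 + O*S
A(Y, v) = -Y/5 + (Y + v)**2/Y (A(Y, v) = Y*(-1/5) + ((Y + v)*(Y + v))/Y = -Y/5 + (Y + v)**2/Y)
(-6*(1 + 0)*6)*A(Q(6, -5), -1) = (-6*(1 + 0)*6)*(-(-2 - 5*6)/5 + ((-2 - 5*6) - 1)**2/(-2 - 5*6)) = (-6*6)*(-(-2 - 30)/5 + ((-2 - 30) - 1)**2/(-2 - 30)) = (-6*6)*(-1/5*(-32) + (-32 - 1)**2/(-32)) = -36*(32/5 - 1/32*(-33)**2) = -36*(32/5 - 1/32*1089) = -36*(32/5 - 1089/32) = -36*(-4421/160) = 39789/40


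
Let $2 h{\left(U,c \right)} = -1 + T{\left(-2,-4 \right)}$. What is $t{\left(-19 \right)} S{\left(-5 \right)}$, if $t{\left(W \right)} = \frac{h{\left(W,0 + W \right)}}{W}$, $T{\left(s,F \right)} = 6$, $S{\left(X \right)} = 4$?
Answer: $- \frac{10}{19} \approx -0.52632$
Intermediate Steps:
$h{\left(U,c \right)} = \frac{5}{2}$ ($h{\left(U,c \right)} = \frac{-1 + 6}{2} = \frac{1}{2} \cdot 5 = \frac{5}{2}$)
$t{\left(W \right)} = \frac{5}{2 W}$
$t{\left(-19 \right)} S{\left(-5 \right)} = \frac{5}{2 \left(-19\right)} 4 = \frac{5}{2} \left(- \frac{1}{19}\right) 4 = \left(- \frac{5}{38}\right) 4 = - \frac{10}{19}$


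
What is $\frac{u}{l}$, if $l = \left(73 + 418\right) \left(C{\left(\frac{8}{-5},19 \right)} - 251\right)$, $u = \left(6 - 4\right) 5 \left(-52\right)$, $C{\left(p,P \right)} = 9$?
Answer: $\frac{260}{59411} \approx 0.0043763$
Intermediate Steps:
$u = -520$ ($u = 2 \cdot 5 \left(-52\right) = 10 \left(-52\right) = -520$)
$l = -118822$ ($l = \left(73 + 418\right) \left(9 - 251\right) = 491 \left(-242\right) = -118822$)
$\frac{u}{l} = - \frac{520}{-118822} = \left(-520\right) \left(- \frac{1}{118822}\right) = \frac{260}{59411}$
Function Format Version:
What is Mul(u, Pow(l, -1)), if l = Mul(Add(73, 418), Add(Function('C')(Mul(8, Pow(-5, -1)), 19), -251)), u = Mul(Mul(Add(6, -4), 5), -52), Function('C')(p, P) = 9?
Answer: Rational(260, 59411) ≈ 0.0043763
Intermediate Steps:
u = -520 (u = Mul(Mul(2, 5), -52) = Mul(10, -52) = -520)
l = -118822 (l = Mul(Add(73, 418), Add(9, -251)) = Mul(491, -242) = -118822)
Mul(u, Pow(l, -1)) = Mul(-520, Pow(-118822, -1)) = Mul(-520, Rational(-1, 118822)) = Rational(260, 59411)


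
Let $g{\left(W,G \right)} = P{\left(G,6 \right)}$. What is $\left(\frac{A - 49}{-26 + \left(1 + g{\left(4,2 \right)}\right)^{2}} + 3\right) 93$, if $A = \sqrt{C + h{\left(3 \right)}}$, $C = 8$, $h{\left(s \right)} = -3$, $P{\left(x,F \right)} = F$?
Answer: $\frac{1860}{23} + \frac{93 \sqrt{5}}{23} \approx 89.911$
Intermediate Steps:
$A = \sqrt{5}$ ($A = \sqrt{8 - 3} = \sqrt{5} \approx 2.2361$)
$g{\left(W,G \right)} = 6$
$\left(\frac{A - 49}{-26 + \left(1 + g{\left(4,2 \right)}\right)^{2}} + 3\right) 93 = \left(\frac{\sqrt{5} - 49}{-26 + \left(1 + 6\right)^{2}} + 3\right) 93 = \left(\frac{-49 + \sqrt{5}}{-26 + 7^{2}} + 3\right) 93 = \left(\frac{-49 + \sqrt{5}}{-26 + 49} + 3\right) 93 = \left(\frac{-49 + \sqrt{5}}{23} + 3\right) 93 = \left(\left(-49 + \sqrt{5}\right) \frac{1}{23} + 3\right) 93 = \left(\left(- \frac{49}{23} + \frac{\sqrt{5}}{23}\right) + 3\right) 93 = \left(\frac{20}{23} + \frac{\sqrt{5}}{23}\right) 93 = \frac{1860}{23} + \frac{93 \sqrt{5}}{23}$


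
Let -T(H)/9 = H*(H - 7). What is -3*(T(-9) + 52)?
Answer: 3732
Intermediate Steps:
T(H) = -9*H*(-7 + H) (T(H) = -9*H*(H - 7) = -9*H*(-7 + H))
-3*(T(-9) + 52) = -3*(9*(-9)*(7 - 1*(-9)) + 52) = -3*(9*(-9)*(7 + 9) + 52) = -3*(9*(-9)*16 + 52) = -3*(-1296 + 52) = -3*(-1244) = 3732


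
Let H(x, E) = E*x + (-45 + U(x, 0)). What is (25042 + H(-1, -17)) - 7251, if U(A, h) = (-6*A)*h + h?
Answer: 17763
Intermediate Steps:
U(A, h) = h - 6*A*h (U(A, h) = -6*A*h + h = h - 6*A*h)
H(x, E) = -45 + E*x (H(x, E) = E*x + (-45 + 0*(1 - 6*x)) = E*x + (-45 + 0) = E*x - 45 = -45 + E*x)
(25042 + H(-1, -17)) - 7251 = (25042 + (-45 - 17*(-1))) - 7251 = (25042 + (-45 + 17)) - 7251 = (25042 - 28) - 7251 = 25014 - 7251 = 17763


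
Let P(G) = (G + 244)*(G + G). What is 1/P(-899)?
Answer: 1/1177690 ≈ 8.4912e-7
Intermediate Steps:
P(G) = 2*G*(244 + G) (P(G) = (244 + G)*(2*G) = 2*G*(244 + G))
1/P(-899) = 1/(2*(-899)*(244 - 899)) = 1/(2*(-899)*(-655)) = 1/1177690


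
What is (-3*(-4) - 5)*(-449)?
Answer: -3143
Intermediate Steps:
(-3*(-4) - 5)*(-449) = (12 - 5)*(-449) = 7*(-449) = -3143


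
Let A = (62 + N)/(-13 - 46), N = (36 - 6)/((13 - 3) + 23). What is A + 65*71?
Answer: 2994443/649 ≈ 4613.9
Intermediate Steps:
N = 10/11 (N = 30/(10 + 23) = 30/33 = 30*(1/33) = 10/11 ≈ 0.90909)
A = -692/649 (A = (62 + 10/11)/(-13 - 46) = (692/11)/(-59) = (692/11)*(-1/59) = -692/649 ≈ -1.0663)
A + 65*71 = -692/649 + 65*71 = -692/649 + 4615 = 2994443/649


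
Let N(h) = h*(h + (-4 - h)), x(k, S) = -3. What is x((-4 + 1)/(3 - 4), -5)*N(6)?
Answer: 72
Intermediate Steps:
N(h) = -4*h (N(h) = h*(-4) = -4*h)
x((-4 + 1)/(3 - 4), -5)*N(6) = -(-12)*6 = -3*(-24) = 72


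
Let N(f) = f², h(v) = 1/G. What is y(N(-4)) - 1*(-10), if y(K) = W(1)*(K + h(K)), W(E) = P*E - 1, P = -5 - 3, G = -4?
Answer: -527/4 ≈ -131.75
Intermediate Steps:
P = -8
W(E) = -1 - 8*E (W(E) = -8*E - 1 = -1 - 8*E)
h(v) = -¼ (h(v) = 1/(-4) = -¼)
y(K) = 9/4 - 9*K (y(K) = (-1 - 8*1)*(K - ¼) = (-1 - 8)*(-¼ + K) = -9*(-¼ + K) = 9/4 - 9*K)
y(N(-4)) - 1*(-10) = (9/4 - 9*(-4)²) - 1*(-10) = (9/4 - 9*16) + 10 = (9/4 - 144) + 10 = -567/4 + 10 = -527/4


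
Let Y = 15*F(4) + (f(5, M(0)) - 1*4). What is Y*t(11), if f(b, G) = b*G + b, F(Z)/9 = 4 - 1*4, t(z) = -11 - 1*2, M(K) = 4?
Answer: -273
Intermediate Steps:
t(z) = -13 (t(z) = -11 - 2 = -13)
F(Z) = 0 (F(Z) = 9*(4 - 1*4) = 9*(4 - 4) = 9*0 = 0)
f(b, G) = b + G*b (f(b, G) = G*b + b = b + G*b)
Y = 21 (Y = 15*0 + (5*(1 + 4) - 1*4) = 0 + (5*5 - 4) = 0 + (25 - 4) = 0 + 21 = 21)
Y*t(11) = 21*(-13) = -273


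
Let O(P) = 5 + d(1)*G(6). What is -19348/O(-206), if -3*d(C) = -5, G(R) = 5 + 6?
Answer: -4146/5 ≈ -829.20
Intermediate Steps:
G(R) = 11
d(C) = 5/3 (d(C) = -⅓*(-5) = 5/3)
O(P) = 70/3 (O(P) = 5 + (5/3)*11 = 5 + 55/3 = 70/3)
-19348/O(-206) = -19348/70/3 = -19348*3/70 = -4146/5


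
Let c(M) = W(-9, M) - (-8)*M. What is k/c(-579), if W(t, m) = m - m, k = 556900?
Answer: -139225/1158 ≈ -120.23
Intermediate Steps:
W(t, m) = 0
c(M) = 8*M (c(M) = 0 - (-8)*M = 0 + 8*M = 8*M)
k/c(-579) = 556900/((8*(-579))) = 556900/(-4632) = 556900*(-1/4632) = -139225/1158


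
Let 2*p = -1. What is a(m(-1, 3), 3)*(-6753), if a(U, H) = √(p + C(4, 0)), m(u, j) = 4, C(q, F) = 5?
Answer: -20259*√2/2 ≈ -14325.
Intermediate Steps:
p = -½ (p = (½)*(-1) = -½ ≈ -0.50000)
a(U, H) = 3*√2/2 (a(U, H) = √(-½ + 5) = √(9/2) = 3*√2/2)
a(m(-1, 3), 3)*(-6753) = (3*√2/2)*(-6753) = -20259*√2/2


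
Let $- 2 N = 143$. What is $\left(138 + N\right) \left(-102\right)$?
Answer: $-6783$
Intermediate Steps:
$N = - \frac{143}{2}$ ($N = \left(- \frac{1}{2}\right) 143 = - \frac{143}{2} \approx -71.5$)
$\left(138 + N\right) \left(-102\right) = \left(138 - \frac{143}{2}\right) \left(-102\right) = \frac{133}{2} \left(-102\right) = -6783$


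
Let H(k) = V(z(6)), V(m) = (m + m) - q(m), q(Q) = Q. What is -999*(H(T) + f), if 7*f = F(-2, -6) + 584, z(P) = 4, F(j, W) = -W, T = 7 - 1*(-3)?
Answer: -617382/7 ≈ -88197.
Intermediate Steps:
T = 10 (T = 7 + 3 = 10)
V(m) = m (V(m) = (m + m) - m = 2*m - m = m)
f = 590/7 (f = (-1*(-6) + 584)/7 = (6 + 584)/7 = (⅐)*590 = 590/7 ≈ 84.286)
H(k) = 4
-999*(H(T) + f) = -999*(4 + 590/7) = -999*618/7 = -617382/7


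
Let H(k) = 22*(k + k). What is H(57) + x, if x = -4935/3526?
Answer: 8838273/3526 ≈ 2506.6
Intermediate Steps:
H(k) = 44*k (H(k) = 22*(2*k) = 44*k)
x = -4935/3526 (x = -4935*1/3526 = -4935/3526 ≈ -1.3996)
H(57) + x = 44*57 - 4935/3526 = 2508 - 4935/3526 = 8838273/3526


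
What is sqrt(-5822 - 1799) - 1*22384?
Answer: -22384 + I*sqrt(7621) ≈ -22384.0 + 87.298*I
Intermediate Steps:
sqrt(-5822 - 1799) - 1*22384 = sqrt(-7621) - 22384 = I*sqrt(7621) - 22384 = -22384 + I*sqrt(7621)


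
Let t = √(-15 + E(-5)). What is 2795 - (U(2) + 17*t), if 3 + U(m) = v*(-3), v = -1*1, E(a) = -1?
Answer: 2795 - 68*I ≈ 2795.0 - 68.0*I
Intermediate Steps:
v = -1
U(m) = 0 (U(m) = -3 - 1*(-3) = -3 + 3 = 0)
t = 4*I (t = √(-15 - 1) = √(-16) = 4*I ≈ 4.0*I)
2795 - (U(2) + 17*t) = 2795 - (0 + 17*(4*I)) = 2795 - (0 + 68*I) = 2795 - 68*I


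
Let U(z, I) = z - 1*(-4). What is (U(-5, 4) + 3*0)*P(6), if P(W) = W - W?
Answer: 0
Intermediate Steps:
P(W) = 0
U(z, I) = 4 + z (U(z, I) = z + 4 = 4 + z)
(U(-5, 4) + 3*0)*P(6) = ((4 - 5) + 3*0)*0 = (-1 + 0)*0 = -1*0 = 0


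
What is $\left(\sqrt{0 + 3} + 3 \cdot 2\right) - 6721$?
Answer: $-6715 + \sqrt{3} \approx -6713.3$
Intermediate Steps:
$\left(\sqrt{0 + 3} + 3 \cdot 2\right) - 6721 = \left(\sqrt{3} + 6\right) - 6721 = \left(6 + \sqrt{3}\right) - 6721 = -6715 + \sqrt{3}$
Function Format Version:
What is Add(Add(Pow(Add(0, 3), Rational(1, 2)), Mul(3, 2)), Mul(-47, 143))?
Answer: Add(-6715, Pow(3, Rational(1, 2))) ≈ -6713.3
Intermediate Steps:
Add(Add(Pow(Add(0, 3), Rational(1, 2)), Mul(3, 2)), Mul(-47, 143)) = Add(Add(Pow(3, Rational(1, 2)), 6), -6721) = Add(Add(6, Pow(3, Rational(1, 2))), -6721) = Add(-6715, Pow(3, Rational(1, 2)))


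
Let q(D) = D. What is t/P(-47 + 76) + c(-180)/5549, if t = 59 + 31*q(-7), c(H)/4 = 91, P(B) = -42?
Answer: 446015/116529 ≈ 3.8275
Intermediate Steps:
c(H) = 364 (c(H) = 4*91 = 364)
t = -158 (t = 59 + 31*(-7) = 59 - 217 = -158)
t/P(-47 + 76) + c(-180)/5549 = -158/(-42) + 364/5549 = -158*(-1/42) + 364*(1/5549) = 79/21 + 364/5549 = 446015/116529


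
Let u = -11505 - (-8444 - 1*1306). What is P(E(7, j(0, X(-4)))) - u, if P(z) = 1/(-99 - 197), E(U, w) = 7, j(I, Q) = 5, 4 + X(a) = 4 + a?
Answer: 519479/296 ≈ 1755.0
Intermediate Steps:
X(a) = a (X(a) = -4 + (4 + a) = a)
P(z) = -1/296 (P(z) = 1/(-296) = -1/296)
u = -1755 (u = -11505 - (-8444 - 1306) = -11505 - 1*(-9750) = -11505 + 9750 = -1755)
P(E(7, j(0, X(-4)))) - u = -1/296 - 1*(-1755) = -1/296 + 1755 = 519479/296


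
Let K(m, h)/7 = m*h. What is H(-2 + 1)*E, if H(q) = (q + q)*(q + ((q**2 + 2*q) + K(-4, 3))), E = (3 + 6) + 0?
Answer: 1548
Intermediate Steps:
K(m, h) = 7*h*m (K(m, h) = 7*(m*h) = 7*(h*m) = 7*h*m)
E = 9 (E = 9 + 0 = 9)
H(q) = 2*q*(-84 + q**2 + 3*q) (H(q) = (q + q)*(q + ((q**2 + 2*q) + 7*3*(-4))) = (2*q)*(q + ((q**2 + 2*q) - 84)) = (2*q)*(q + (-84 + q**2 + 2*q)) = (2*q)*(-84 + q**2 + 3*q) = 2*q*(-84 + q**2 + 3*q))
H(-2 + 1)*E = (2*(-2 + 1)*(-84 + (-2 + 1)**2 + 3*(-2 + 1)))*9 = (2*(-1)*(-84 + (-1)**2 + 3*(-1)))*9 = (2*(-1)*(-84 + 1 - 3))*9 = (2*(-1)*(-86))*9 = 172*9 = 1548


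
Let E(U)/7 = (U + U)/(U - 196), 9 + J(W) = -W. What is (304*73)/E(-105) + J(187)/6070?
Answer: 289614638/63735 ≈ 4544.0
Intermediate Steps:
J(W) = -9 - W
E(U) = 14*U/(-196 + U) (E(U) = 7*((U + U)/(U - 196)) = 7*((2*U)/(-196 + U)) = 7*(2*U/(-196 + U)) = 14*U/(-196 + U))
(304*73)/E(-105) + J(187)/6070 = (304*73)/((14*(-105)/(-196 - 105))) + (-9 - 1*187)/6070 = 22192/((14*(-105)/(-301))) + (-9 - 187)*(1/6070) = 22192/((14*(-105)*(-1/301))) - 196*1/6070 = 22192/(210/43) - 98/3035 = 22192*(43/210) - 98/3035 = 477128/105 - 98/3035 = 289614638/63735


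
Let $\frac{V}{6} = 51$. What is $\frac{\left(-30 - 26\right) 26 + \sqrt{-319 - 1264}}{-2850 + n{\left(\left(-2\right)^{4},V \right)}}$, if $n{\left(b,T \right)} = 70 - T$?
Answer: $\frac{728}{1543} - \frac{i \sqrt{1583}}{3086} \approx 0.47181 - 0.012893 i$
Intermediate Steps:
$V = 306$ ($V = 6 \cdot 51 = 306$)
$\frac{\left(-30 - 26\right) 26 + \sqrt{-319 - 1264}}{-2850 + n{\left(\left(-2\right)^{4},V \right)}} = \frac{\left(-30 - 26\right) 26 + \sqrt{-319 - 1264}}{-2850 + \left(70 - 306\right)} = \frac{\left(-56\right) 26 + \sqrt{-1583}}{-2850 + \left(70 - 306\right)} = \frac{-1456 + i \sqrt{1583}}{-2850 - 236} = \frac{-1456 + i \sqrt{1583}}{-3086} = \left(-1456 + i \sqrt{1583}\right) \left(- \frac{1}{3086}\right) = \frac{728}{1543} - \frac{i \sqrt{1583}}{3086}$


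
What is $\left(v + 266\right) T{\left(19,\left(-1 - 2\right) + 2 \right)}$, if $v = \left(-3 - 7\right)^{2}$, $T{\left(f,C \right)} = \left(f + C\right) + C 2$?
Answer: $5856$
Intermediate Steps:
$T{\left(f,C \right)} = f + 3 C$ ($T{\left(f,C \right)} = \left(C + f\right) + 2 C = f + 3 C$)
$v = 100$ ($v = \left(-10\right)^{2} = 100$)
$\left(v + 266\right) T{\left(19,\left(-1 - 2\right) + 2 \right)} = \left(100 + 266\right) \left(19 + 3 \left(\left(-1 - 2\right) + 2\right)\right) = 366 \left(19 + 3 \left(-3 + 2\right)\right) = 366 \left(19 + 3 \left(-1\right)\right) = 366 \left(19 - 3\right) = 366 \cdot 16 = 5856$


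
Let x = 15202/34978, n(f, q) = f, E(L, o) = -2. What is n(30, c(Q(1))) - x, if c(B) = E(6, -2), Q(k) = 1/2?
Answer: 517069/17489 ≈ 29.565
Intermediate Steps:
Q(k) = 1/2
c(B) = -2
x = 7601/17489 (x = 15202*(1/34978) = 7601/17489 ≈ 0.43462)
n(30, c(Q(1))) - x = 30 - 1*7601/17489 = 30 - 7601/17489 = 517069/17489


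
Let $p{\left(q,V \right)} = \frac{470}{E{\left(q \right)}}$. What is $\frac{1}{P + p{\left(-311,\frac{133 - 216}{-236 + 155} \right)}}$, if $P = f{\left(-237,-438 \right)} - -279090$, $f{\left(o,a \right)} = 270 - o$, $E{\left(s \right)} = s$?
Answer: $\frac{311}{86954197} \approx 3.5766 \cdot 10^{-6}$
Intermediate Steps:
$p{\left(q,V \right)} = \frac{470}{q}$
$P = 279597$ ($P = \left(270 - -237\right) - -279090 = \left(270 + 237\right) + 279090 = 507 + 279090 = 279597$)
$\frac{1}{P + p{\left(-311,\frac{133 - 216}{-236 + 155} \right)}} = \frac{1}{279597 + \frac{470}{-311}} = \frac{1}{279597 + 470 \left(- \frac{1}{311}\right)} = \frac{1}{279597 - \frac{470}{311}} = \frac{1}{\frac{86954197}{311}} = \frac{311}{86954197}$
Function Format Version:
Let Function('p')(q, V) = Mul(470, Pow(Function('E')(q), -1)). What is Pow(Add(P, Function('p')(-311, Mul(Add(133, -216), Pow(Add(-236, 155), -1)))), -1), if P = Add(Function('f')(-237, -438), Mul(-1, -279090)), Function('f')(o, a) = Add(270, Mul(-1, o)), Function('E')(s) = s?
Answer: Rational(311, 86954197) ≈ 3.5766e-6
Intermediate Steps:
Function('p')(q, V) = Mul(470, Pow(q, -1))
P = 279597 (P = Add(Add(270, Mul(-1, -237)), Mul(-1, -279090)) = Add(Add(270, 237), 279090) = Add(507, 279090) = 279597)
Pow(Add(P, Function('p')(-311, Mul(Add(133, -216), Pow(Add(-236, 155), -1)))), -1) = Pow(Add(279597, Mul(470, Pow(-311, -1))), -1) = Pow(Add(279597, Mul(470, Rational(-1, 311))), -1) = Pow(Add(279597, Rational(-470, 311)), -1) = Pow(Rational(86954197, 311), -1) = Rational(311, 86954197)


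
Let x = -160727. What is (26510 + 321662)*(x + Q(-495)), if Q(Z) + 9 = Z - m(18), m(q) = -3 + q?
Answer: -56141342312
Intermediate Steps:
Q(Z) = -24 + Z (Q(Z) = -9 + (Z - (-3 + 18)) = -9 + (Z - 1*15) = -9 + (Z - 15) = -9 + (-15 + Z) = -24 + Z)
(26510 + 321662)*(x + Q(-495)) = (26510 + 321662)*(-160727 + (-24 - 495)) = 348172*(-160727 - 519) = 348172*(-161246) = -56141342312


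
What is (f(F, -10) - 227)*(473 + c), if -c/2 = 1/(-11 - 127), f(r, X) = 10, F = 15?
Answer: -7082446/69 ≈ -1.0264e+5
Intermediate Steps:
c = 1/69 (c = -2/(-11 - 127) = -2/(-138) = -2*(-1/138) = 1/69 ≈ 0.014493)
(f(F, -10) - 227)*(473 + c) = (10 - 227)*(473 + 1/69) = -217*32638/69 = -7082446/69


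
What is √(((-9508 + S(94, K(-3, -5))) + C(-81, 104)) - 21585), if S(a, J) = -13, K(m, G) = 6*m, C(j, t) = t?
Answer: I*√31002 ≈ 176.07*I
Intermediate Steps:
√(((-9508 + S(94, K(-3, -5))) + C(-81, 104)) - 21585) = √(((-9508 - 13) + 104) - 21585) = √((-9521 + 104) - 21585) = √(-9417 - 21585) = √(-31002) = I*√31002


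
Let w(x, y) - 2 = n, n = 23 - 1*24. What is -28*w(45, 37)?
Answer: -28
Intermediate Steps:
n = -1 (n = 23 - 24 = -1)
w(x, y) = 1 (w(x, y) = 2 - 1 = 1)
-28*w(45, 37) = -28*1 = -28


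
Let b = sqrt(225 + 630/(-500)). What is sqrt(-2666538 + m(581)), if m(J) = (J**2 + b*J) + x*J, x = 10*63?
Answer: sqrt(-196294700 + 17430*sqrt(2486))/10 ≈ 1397.9*I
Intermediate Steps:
b = 3*sqrt(2486)/10 (b = sqrt(225 + 630*(-1/500)) = sqrt(225 - 63/50) = sqrt(11187/50) = 3*sqrt(2486)/10 ≈ 14.958)
x = 630
m(J) = J**2 + 630*J + 3*J*sqrt(2486)/10 (m(J) = (J**2 + (3*sqrt(2486)/10)*J) + 630*J = (J**2 + 3*J*sqrt(2486)/10) + 630*J = J**2 + 630*J + 3*J*sqrt(2486)/10)
sqrt(-2666538 + m(581)) = sqrt(-2666538 + (1/10)*581*(6300 + 3*sqrt(2486) + 10*581)) = sqrt(-2666538 + (1/10)*581*(6300 + 3*sqrt(2486) + 5810)) = sqrt(-2666538 + (1/10)*581*(12110 + 3*sqrt(2486))) = sqrt(-2666538 + (703591 + 1743*sqrt(2486)/10)) = sqrt(-1962947 + 1743*sqrt(2486)/10)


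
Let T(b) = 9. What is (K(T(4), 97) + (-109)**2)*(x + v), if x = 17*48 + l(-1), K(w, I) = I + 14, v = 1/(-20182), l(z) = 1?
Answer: 98866203228/10091 ≈ 9.7975e+6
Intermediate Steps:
v = -1/20182 ≈ -4.9549e-5
K(w, I) = 14 + I
x = 817 (x = 17*48 + 1 = 816 + 1 = 817)
(K(T(4), 97) + (-109)**2)*(x + v) = ((14 + 97) + (-109)**2)*(817 - 1/20182) = (111 + 11881)*(16488693/20182) = 11992*(16488693/20182) = 98866203228/10091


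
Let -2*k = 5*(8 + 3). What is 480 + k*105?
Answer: -4815/2 ≈ -2407.5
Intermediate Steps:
k = -55/2 (k = -5*(8 + 3)/2 = -5*11/2 = -½*55 = -55/2 ≈ -27.500)
480 + k*105 = 480 - 55/2*105 = 480 - 5775/2 = -4815/2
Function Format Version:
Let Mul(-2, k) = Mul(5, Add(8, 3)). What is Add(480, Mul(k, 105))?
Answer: Rational(-4815, 2) ≈ -2407.5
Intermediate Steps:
k = Rational(-55, 2) (k = Mul(Rational(-1, 2), Mul(5, Add(8, 3))) = Mul(Rational(-1, 2), Mul(5, 11)) = Mul(Rational(-1, 2), 55) = Rational(-55, 2) ≈ -27.500)
Add(480, Mul(k, 105)) = Add(480, Mul(Rational(-55, 2), 105)) = Add(480, Rational(-5775, 2)) = Rational(-4815, 2)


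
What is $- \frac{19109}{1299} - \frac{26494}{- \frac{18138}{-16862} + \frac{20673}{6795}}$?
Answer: $- \frac{109785406608524}{17025409749} \approx -6448.3$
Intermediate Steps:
$- \frac{19109}{1299} - \frac{26494}{- \frac{18138}{-16862} + \frac{20673}{6795}} = \left(-19109\right) \frac{1}{1299} - \frac{26494}{\left(-18138\right) \left(- \frac{1}{16862}\right) + 20673 \cdot \frac{1}{6795}} = - \frac{19109}{1299} - \frac{26494}{\frac{9069}{8431} + \frac{2297}{755}} = - \frac{19109}{1299} - \frac{26494}{\frac{26213102}{6365405}} = - \frac{19109}{1299} - \frac{84322520035}{13106551} = - \frac{109785406608524}{17025409749}$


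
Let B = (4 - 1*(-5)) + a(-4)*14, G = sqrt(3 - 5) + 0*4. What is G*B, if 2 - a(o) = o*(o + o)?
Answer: -411*I*sqrt(2) ≈ -581.24*I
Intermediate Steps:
a(o) = 2 - 2*o**2 (a(o) = 2 - o*(o + o) = 2 - o*2*o = 2 - 2*o**2)
G = I*sqrt(2) (G = sqrt(-2) + 0 = I*sqrt(2) + 0 = I*sqrt(2) ≈ 1.4142*I)
B = -411 (B = (4 - 1*(-5)) + (2 - 2*(-4)**2)*14 = (4 + 5) + (2 - 2*16)*14 = 9 + (2 - 32)*14 = 9 - 30*14 = 9 - 420 = -411)
G*B = (I*sqrt(2))*(-411) = -411*I*sqrt(2)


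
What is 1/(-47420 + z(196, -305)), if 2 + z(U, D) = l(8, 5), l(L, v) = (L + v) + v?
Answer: -1/47404 ≈ -2.1095e-5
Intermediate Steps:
l(L, v) = L + 2*v
z(U, D) = 16 (z(U, D) = -2 + (8 + 2*5) = -2 + (8 + 10) = -2 + 18 = 16)
1/(-47420 + z(196, -305)) = 1/(-47420 + 16) = 1/(-47404) = -1/47404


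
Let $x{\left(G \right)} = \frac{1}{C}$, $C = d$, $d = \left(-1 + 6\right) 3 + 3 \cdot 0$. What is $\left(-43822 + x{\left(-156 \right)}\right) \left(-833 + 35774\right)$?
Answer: $- \frac{7655910863}{5} \approx -1.5312 \cdot 10^{9}$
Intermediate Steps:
$d = 15$ ($d = 5 \cdot 3 + 0 = 15 + 0 = 15$)
$C = 15$
$x{\left(G \right)} = \frac{1}{15}$
$\left(-43822 + x{\left(-156 \right)}\right) \left(-833 + 35774\right) = \left(-43822 + \frac{1}{15}\right) \left(-833 + 35774\right) = \left(- \frac{657329}{15}\right) 34941 = - \frac{7655910863}{5}$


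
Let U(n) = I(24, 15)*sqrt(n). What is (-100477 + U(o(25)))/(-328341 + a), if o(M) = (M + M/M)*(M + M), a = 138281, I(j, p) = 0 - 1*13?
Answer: 7729/14620 + sqrt(13)/1462 ≈ 0.53113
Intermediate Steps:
I(j, p) = -13 (I(j, p) = 0 - 13 = -13)
o(M) = 2*M*(1 + M) (o(M) = (M + 1)*(2*M) = (1 + M)*(2*M) = 2*M*(1 + M))
U(n) = -13*sqrt(n)
(-100477 + U(o(25)))/(-328341 + a) = (-100477 - 13*5*sqrt(2)*sqrt(1 + 25))/(-328341 + 138281) = (-100477 - 13*10*sqrt(13))/(-190060) = (-100477 - 130*sqrt(13))*(-1/190060) = 7729/14620 + sqrt(13)/1462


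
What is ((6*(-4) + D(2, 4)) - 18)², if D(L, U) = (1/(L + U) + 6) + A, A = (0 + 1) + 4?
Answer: 34225/36 ≈ 950.69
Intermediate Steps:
A = 5 (A = 1 + 4 = 5)
D(L, U) = 11 + 1/(L + U) (D(L, U) = (1/(L + U) + 6) + 5 = (6 + 1/(L + U)) + 5 = 11 + 1/(L + U))
((6*(-4) + D(2, 4)) - 18)² = ((6*(-4) + (1 + 11*2 + 11*4)/(2 + 4)) - 18)² = ((-24 + (1 + 22 + 44)/6) - 18)² = ((-24 + (⅙)*67) - 18)² = ((-24 + 67/6) - 18)² = (-77/6 - 18)² = (-185/6)² = 34225/36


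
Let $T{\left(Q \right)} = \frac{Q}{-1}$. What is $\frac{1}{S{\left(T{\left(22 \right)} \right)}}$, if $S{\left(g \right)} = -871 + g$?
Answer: $- \frac{1}{893} \approx -0.0011198$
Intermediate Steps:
$T{\left(Q \right)} = - Q$ ($T{\left(Q \right)} = Q \left(-1\right) = - Q$)
$\frac{1}{S{\left(T{\left(22 \right)} \right)}} = \frac{1}{-871 - 22} = \frac{1}{-893} = - \frac{1}{893}$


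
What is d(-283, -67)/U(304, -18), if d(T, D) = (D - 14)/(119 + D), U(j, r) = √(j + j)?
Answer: -81*√38/7904 ≈ -0.063173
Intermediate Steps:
U(j, r) = √2*√j (U(j, r) = √(2*j) = √2*√j)
d(T, D) = (-14 + D)/(119 + D)
d(-283, -67)/U(304, -18) = ((-14 - 67)/(119 - 67))/((√2*√304)) = (-81/52)/((√2*(4*√19))) = ((1/52)*(-81))/((4*√38)) = -81*√38/7904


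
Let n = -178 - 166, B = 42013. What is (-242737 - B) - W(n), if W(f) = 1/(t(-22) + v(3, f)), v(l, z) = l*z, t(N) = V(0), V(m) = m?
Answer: -293861999/1032 ≈ -2.8475e+5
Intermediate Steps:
t(N) = 0
n = -344
W(f) = 1/(3*f) (W(f) = 1/(0 + 3*f) = 1/(3*f))
(-242737 - B) - W(n) = (-242737 - 1*42013) - 1/(3*(-344)) = (-242737 - 42013) - (-1)/(3*344) = -284750 - 1*(-1/1032) = -284750 + 1/1032 = -293861999/1032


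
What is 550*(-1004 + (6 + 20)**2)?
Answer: -180400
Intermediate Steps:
550*(-1004 + (6 + 20)**2) = 550*(-1004 + 26**2) = 550*(-1004 + 676) = 550*(-328) = -180400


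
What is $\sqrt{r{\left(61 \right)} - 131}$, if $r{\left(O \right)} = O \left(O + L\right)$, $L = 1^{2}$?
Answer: $\sqrt{3651} \approx 60.424$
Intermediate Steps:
$L = 1$
$r{\left(O \right)} = O \left(1 + O\right)$ ($r{\left(O \right)} = O \left(O + 1\right) = O \left(1 + O\right)$)
$\sqrt{r{\left(61 \right)} - 131} = \sqrt{61 \left(1 + 61\right) - 131} = \sqrt{61 \cdot 62 + \left(-23310 + 23179\right)} = \sqrt{3782 - 131} = \sqrt{3651}$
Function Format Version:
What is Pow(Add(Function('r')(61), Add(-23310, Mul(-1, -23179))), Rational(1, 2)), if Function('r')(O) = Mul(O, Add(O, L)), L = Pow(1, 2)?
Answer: Pow(3651, Rational(1, 2)) ≈ 60.424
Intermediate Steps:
L = 1
Function('r')(O) = Mul(O, Add(1, O)) (Function('r')(O) = Mul(O, Add(O, 1)) = Mul(O, Add(1, O)))
Pow(Add(Function('r')(61), Add(-23310, Mul(-1, -23179))), Rational(1, 2)) = Pow(Add(Mul(61, Add(1, 61)), Add(-23310, Mul(-1, -23179))), Rational(1, 2)) = Pow(Add(Mul(61, 62), Add(-23310, 23179)), Rational(1, 2)) = Pow(Add(3782, -131), Rational(1, 2)) = Pow(3651, Rational(1, 2))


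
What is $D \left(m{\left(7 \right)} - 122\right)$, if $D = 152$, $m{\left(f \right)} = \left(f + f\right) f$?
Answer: $-3648$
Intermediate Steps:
$m{\left(f \right)} = 2 f^{2}$ ($m{\left(f \right)} = 2 f f = 2 f^{2}$)
$D \left(m{\left(7 \right)} - 122\right) = 152 \left(2 \cdot 7^{2} - 122\right) = 152 \left(2 \cdot 49 - 122\right) = 152 \left(98 - 122\right) = 152 \left(-24\right) = -3648$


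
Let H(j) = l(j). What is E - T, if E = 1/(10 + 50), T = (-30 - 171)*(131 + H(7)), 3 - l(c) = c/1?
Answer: 1531621/60 ≈ 25527.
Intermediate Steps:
l(c) = 3 - c (l(c) = 3 - c/1 = 3 - c)
H(j) = 3 - j
T = -25527 (T = (-30 - 171)*(131 + (3 - 1*7)) = -201*(131 + (3 - 7)) = -201*(131 - 4) = -201*127 = -25527)
E = 1/60 ≈ 0.016667
E - T = 1/60 - 1*(-25527) = 1/60 + 25527 = 1531621/60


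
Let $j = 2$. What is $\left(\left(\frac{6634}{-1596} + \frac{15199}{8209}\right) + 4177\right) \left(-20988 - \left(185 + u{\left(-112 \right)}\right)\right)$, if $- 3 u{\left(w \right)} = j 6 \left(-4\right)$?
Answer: $- \frac{27593643606667}{311942} \approx -8.8458 \cdot 10^{7}$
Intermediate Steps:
$u{\left(w \right)} = 16$ ($u{\left(w \right)} = - \frac{2 \cdot 6 \left(-4\right)}{3} = - \frac{12 \left(-4\right)}{3} = \left(- \frac{1}{3}\right) \left(-48\right) = 16$)
$\left(\left(\frac{6634}{-1596} + \frac{15199}{8209}\right) + 4177\right) \left(-20988 - \left(185 + u{\left(-112 \right)}\right)\right) = \left(\left(\frac{6634}{-1596} + \frac{15199}{8209}\right) + 4177\right) \left(-20988 - 201\right) = \left(\left(6634 \left(- \frac{1}{1596}\right) + 15199 \cdot \frac{1}{8209}\right) + 4177\right) \left(-20988 - 201\right) = \left(\left(- \frac{3317}{798} + \frac{15199}{8209}\right) + 4177\right) \left(-20988 - 201\right) = \left(- \frac{15100451}{6550782} + 4177\right) \left(-21189\right) = \frac{27347515963}{6550782} \left(-21189\right) = - \frac{27593643606667}{311942}$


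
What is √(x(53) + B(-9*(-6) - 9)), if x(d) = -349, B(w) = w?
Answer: 4*I*√19 ≈ 17.436*I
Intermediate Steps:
√(x(53) + B(-9*(-6) - 9)) = √(-349 + (-9*(-6) - 9)) = √(-349 + (54 - 9)) = √(-349 + 45) = √(-304) = 4*I*√19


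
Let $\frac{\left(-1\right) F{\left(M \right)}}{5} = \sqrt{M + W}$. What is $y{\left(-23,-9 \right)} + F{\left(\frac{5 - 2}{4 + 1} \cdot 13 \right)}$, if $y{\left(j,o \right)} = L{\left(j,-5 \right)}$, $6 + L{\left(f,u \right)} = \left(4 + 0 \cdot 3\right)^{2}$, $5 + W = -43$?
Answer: $10 - i \sqrt{1005} \approx 10.0 - 31.702 i$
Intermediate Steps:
$W = -48$ ($W = -5 - 43 = -48$)
$F{\left(M \right)} = - 5 \sqrt{-48 + M}$ ($F{\left(M \right)} = - 5 \sqrt{M - 48} = - 5 \sqrt{-48 + M}$)
$L{\left(f,u \right)} = 10$ ($L{\left(f,u \right)} = -6 + \left(4 + 0 \cdot 3\right)^{2} = -6 + \left(4 + 0\right)^{2} = -6 + 4^{2} = -6 + 16 = 10$)
$y{\left(j,o \right)} = 10$
$y{\left(-23,-9 \right)} + F{\left(\frac{5 - 2}{4 + 1} \cdot 13 \right)} = 10 - 5 \sqrt{-48 + \frac{5 - 2}{4 + 1} \cdot 13} = 10 - 5 \sqrt{-48 + \frac{3}{5} \cdot 13} = 10 - 5 \sqrt{-48 + \frac{39}{5}} = 10 - 5 \sqrt{- \frac{201}{5}} = 10 - 5 \frac{i \sqrt{1005}}{5} = 10 - i \sqrt{1005}$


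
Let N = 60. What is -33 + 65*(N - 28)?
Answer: 2047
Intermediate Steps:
-33 + 65*(N - 28) = -33 + 65*(60 - 28) = -33 + 65*32 = -33 + 2080 = 2047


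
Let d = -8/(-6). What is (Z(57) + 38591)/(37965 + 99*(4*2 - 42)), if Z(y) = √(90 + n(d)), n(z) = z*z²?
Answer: 38591/34599 + √7482/311391 ≈ 1.1157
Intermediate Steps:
d = 4/3 (d = -8*(-⅙) = 4/3 ≈ 1.3333)
n(z) = z³
Z(y) = √7482/9 (Z(y) = √(90 + (4/3)³) = √(90 + 64/27) = √(2494/27) = √7482/9)
(Z(57) + 38591)/(37965 + 99*(4*2 - 42)) = (√7482/9 + 38591)/(37965 + 99*(4*2 - 42)) = (38591 + √7482/9)/(37965 + 99*(8 - 42)) = (38591 + √7482/9)/(37965 + 99*(-34)) = (38591 + √7482/9)/(37965 - 3366) = (38591 + √7482/9)/34599 = (38591 + √7482/9)*(1/34599) = 38591/34599 + √7482/311391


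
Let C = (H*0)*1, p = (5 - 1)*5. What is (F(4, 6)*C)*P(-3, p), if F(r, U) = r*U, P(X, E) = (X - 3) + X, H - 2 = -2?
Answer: 0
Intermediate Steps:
H = 0 (H = 2 - 2 = 0)
p = 20 (p = 4*5 = 20)
P(X, E) = -3 + 2*X (P(X, E) = (-3 + X) + X = -3 + 2*X)
C = 0 (C = (0*0)*1 = 0*1 = 0)
F(r, U) = U*r
(F(4, 6)*C)*P(-3, p) = ((6*4)*0)*(-3 + 2*(-3)) = (24*0)*(-3 - 6) = 0*(-9) = 0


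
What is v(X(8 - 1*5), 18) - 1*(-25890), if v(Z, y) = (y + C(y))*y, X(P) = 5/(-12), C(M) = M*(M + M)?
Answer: 37878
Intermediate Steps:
C(M) = 2*M² (C(M) = M*(2*M) = 2*M²)
X(P) = -5/12 (X(P) = 5*(-1/12) = -5/12)
v(Z, y) = y*(y + 2*y²) (v(Z, y) = (y + 2*y²)*y = y*(y + 2*y²))
v(X(8 - 1*5), 18) - 1*(-25890) = 18²*(1 + 2*18) - 1*(-25890) = 324*(1 + 36) + 25890 = 324*37 + 25890 = 11988 + 25890 = 37878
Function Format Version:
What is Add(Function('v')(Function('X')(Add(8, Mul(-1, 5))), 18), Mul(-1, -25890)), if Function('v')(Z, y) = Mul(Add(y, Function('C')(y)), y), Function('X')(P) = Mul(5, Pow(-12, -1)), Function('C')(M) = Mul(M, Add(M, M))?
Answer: 37878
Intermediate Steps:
Function('C')(M) = Mul(2, Pow(M, 2)) (Function('C')(M) = Mul(M, Mul(2, M)) = Mul(2, Pow(M, 2)))
Function('X')(P) = Rational(-5, 12) (Function('X')(P) = Mul(5, Rational(-1, 12)) = Rational(-5, 12))
Function('v')(Z, y) = Mul(y, Add(y, Mul(2, Pow(y, 2)))) (Function('v')(Z, y) = Mul(Add(y, Mul(2, Pow(y, 2))), y) = Mul(y, Add(y, Mul(2, Pow(y, 2)))))
Add(Function('v')(Function('X')(Add(8, Mul(-1, 5))), 18), Mul(-1, -25890)) = Add(Mul(Pow(18, 2), Add(1, Mul(2, 18))), Mul(-1, -25890)) = Add(Mul(324, Add(1, 36)), 25890) = Add(Mul(324, 37), 25890) = Add(11988, 25890) = 37878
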